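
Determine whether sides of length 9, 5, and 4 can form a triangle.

No.
The triangle inequality is violated: 5 + 4 = 9 ≤ 9.
These lengths cannot form a triangle.

No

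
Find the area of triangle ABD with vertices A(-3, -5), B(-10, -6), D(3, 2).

The Shoelace formula computes the area from vertex coordinates by summing cross products.
For vertices (-3,-5), (-10,-6), (3,2):
Signed sum = -3*-6 - -10*-5 + -10*2 - 3*-6 + 3*-5 - -3*2
= -32 + -2 + -9 = -43
Area = (1/2)|-43| = 43/2.

43/2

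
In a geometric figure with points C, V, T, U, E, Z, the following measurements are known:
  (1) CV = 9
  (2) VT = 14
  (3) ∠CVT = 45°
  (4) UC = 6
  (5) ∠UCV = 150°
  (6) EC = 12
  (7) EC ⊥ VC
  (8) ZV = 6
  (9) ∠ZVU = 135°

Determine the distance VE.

Step 1: By the law of cosines on triangle VCE: VE² = 9² + 12² − 2·9·12·cos(90°) = 225, so VE = 15.

Therefore, the length of VE = 15.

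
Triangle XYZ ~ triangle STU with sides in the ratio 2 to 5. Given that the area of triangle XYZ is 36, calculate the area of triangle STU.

For similar figures, the area ratio equals the square of the side ratio.
Side ratio (XYZ to STU) = 2:5, so area ratio = 2^2:5^2 = 4:25.
If the area of XYZ is 36, then the area of STU = 36 * (25/4) = 225.

225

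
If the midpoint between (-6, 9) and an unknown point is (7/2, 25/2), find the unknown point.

Using the midpoint formula: M = ((x1 + x2)/2, (y1 + y2)/2)
We know M = (7/2, 25/2) and L = (-6, 9)
For x: 7/2 = (-6 + x2)/2, so x2 = 2*7/2 - -6 = 13
For y: 25/2 = (9 + y2)/2, so y2 = 2*25/2 - 9 = 16
M = (13, 16)

(13, 16)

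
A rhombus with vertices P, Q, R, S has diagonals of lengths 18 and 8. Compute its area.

Area = (18 * 8) / 2 = 144 / 2 = 72

72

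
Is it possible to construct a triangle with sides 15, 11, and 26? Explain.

No.
The triangle inequality is violated: 15 + 11 = 26 ≤ 26.
These lengths cannot form a triangle.

No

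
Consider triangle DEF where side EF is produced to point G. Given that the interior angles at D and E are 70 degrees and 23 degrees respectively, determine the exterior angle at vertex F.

Exterior angle = 70 + 23 = 93 degrees (exterior angle theorem).

93 degrees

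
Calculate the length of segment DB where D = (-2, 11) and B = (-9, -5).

d = sqrt((-9 - -2)^2 + (-5 - 11)^2)
d = sqrt(-7^2 + -16^2)
d = sqrt(49 + 256)
d = sqrt(305)

sqrt(305)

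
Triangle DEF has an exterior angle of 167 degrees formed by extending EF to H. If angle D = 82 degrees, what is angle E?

angle E = 167 - 82 = 85 degrees (exterior angle theorem).

85 degrees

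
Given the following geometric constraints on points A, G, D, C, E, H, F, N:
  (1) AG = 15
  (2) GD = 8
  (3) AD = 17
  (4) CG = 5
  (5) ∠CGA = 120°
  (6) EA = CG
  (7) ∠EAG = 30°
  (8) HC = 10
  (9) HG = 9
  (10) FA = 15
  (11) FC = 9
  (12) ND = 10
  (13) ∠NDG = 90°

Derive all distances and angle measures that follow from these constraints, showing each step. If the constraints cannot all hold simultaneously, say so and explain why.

The constraints are consistent.

From the given relations:
  EA = CG = 5

Step 1: From AG = 15, GC = 5, and ∠AGC = 120°, by the law of cosines:
  AC² = AG² + GC² - 2·AG·GC·cos(120°) = 225 + 25 + 75 = 325
  AC = 5·√13

Step 2: From GA = 15, AE = 5, and ∠GAE = 30°, by the law of cosines:
  GE² = GA² + AE² - 2·GA·AE·cos(30°) = 225 + 25 - 129.9 = 120.1
  GE ≈ 10.96

Step 3: From GD = 8, DN = 10, and ∠GDN = 90°, by the law of cosines:
  GN² = GD² + DN² - 2·GD·DN·cos(90°) = 64 + 100 - 0 = 164
  GN = 2·√41

Step 4: From AD = 17, AG = 15, DG = 8, by the inverse law of cosines:
  cos(∠DAG) = (AD² + AG² - DG²) / (2·AD·AG)
  ∠DAG = 28.07°

Step 5: From GA = 15, GD = 8, AD = 17, by the inverse law of cosines:
  cos(∠AGD) = (GA² + GD² - AD²) / (2·GA·GD)
  ∠AGD = 90°

Step 6: From GC = 5, GH = 9, CH = 10, by the inverse law of cosines:
  cos(∠CGH) = (GC² + GH² - CH²) / (2·GC·GH)
  ∠CGH = 86.18°

Step 7: From DA = 17, DG = 8, AG = 15, by the inverse law of cosines:
  cos(∠ADG) = (DA² + DG² - AG²) / (2·DA·DG)
  ∠ADG = 61.93°

Step 8: From CG = 5, CH = 10, GH = 9, by the inverse law of cosines:
  cos(∠GCH) = (CG² + CH² - GH²) / (2·CG·CH)
  ∠GCH = 63.9°

Step 9: From HC = 10, HG = 9, CG = 5, by the inverse law of cosines:
  cos(∠CHG) = (HC² + HG² - CG²) / (2·HC·HG)
  ∠CHG = 29.93°

Step 10: From AC = 5·√13, AF = 15, CF = 9, by the inverse law of cosines:
  cos(∠CAF) = (AC² + AF² - CF²) / (2·AC·AF)
  ∠CAF = 29.87°

Step 11: From AC = 5·√13, AG = 15, CG = 5, by the inverse law of cosines:
  cos(∠CAG) = (AC² + AG² - CG²) / (2·AC·AG)
  ∠CAG = 13.9°

Step 12: From GA = 15, GE = 10.96, AE = 5, by the inverse law of cosines:
  cos(∠AGE) = (GA² + GE² - AE²) / (2·GA·GE)
  ∠AGE = 13.19°

Step 13: From GD = 8, GN = 2·√41, DN = 10, by the inverse law of cosines:
  cos(∠DGN) = (GD² + GN² - DN²) / (2·GD·GN)
  ∠DGN = 51.34°

Step 14: From CA = 5·√13, CF = 9, AF = 15, by the inverse law of cosines:
  cos(∠ACF) = (CA² + CF² - AF²) / (2·CA·CF)
  ∠ACF = 56.1°

Step 15: From CA = 5·√13, CG = 5, AG = 15, by the inverse law of cosines:
  cos(∠ACG) = (CA² + CG² - AG²) / (2·CA·CG)
  ∠ACG = 46.1°

Step 16: From EA = 5, EG = 10.96, AG = 15, by the inverse law of cosines:
  cos(∠AEG) = (EA² + EG² - AG²) / (2·EA·EG)
  ∠AEG = 136.81°

Step 17: From FA = 15, FC = 9, AC = 5·√13, by the inverse law of cosines:
  cos(∠AFC) = (FA² + FC² - AC²) / (2·FA·FC)
  ∠AFC = 94.04°

Step 18: From ND = 10, NG = 2·√41, DG = 8, by the inverse law of cosines:
  cos(∠DNG) = (ND² + NG² - DG²) / (2·ND·NG)
  ∠DNG = 38.66°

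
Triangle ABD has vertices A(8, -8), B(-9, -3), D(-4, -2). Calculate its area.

Using the Shoelace formula for a triangle:
Area = (1/2)|x0(y1 - y2) + x1(y2 - y0) + x2(y0 - y1)|
Area = (1/2)|8(-3 - -2) + -9(-2 - -8) + -4(-8 - -3)|
Area = (1/2)|-8 + -54 + 20|
Area = (1/2)|-42|
Area = (1/2)(42)
Area = 21

21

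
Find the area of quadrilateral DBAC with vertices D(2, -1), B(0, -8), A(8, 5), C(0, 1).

Shoelace: sum of cross terms = 54, Area = (1/2)|54| = 27

27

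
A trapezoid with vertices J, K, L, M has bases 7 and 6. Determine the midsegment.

midsegment = (7 + 6) / 2 = 13 / 2 = 13/2

13/2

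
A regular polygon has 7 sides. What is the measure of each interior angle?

Each interior angle of a regular n-gon is (n - 2) * 180 / n.
For n = 7: (7 - 2) * 180 / 7 = 900/7 = 900/7 degrees.

900/7 degrees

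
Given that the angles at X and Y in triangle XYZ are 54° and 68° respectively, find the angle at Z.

The interior angles sum to 180°: angle Z = 180 - 54 - 68 = 58°.
The triangle is acute (angles 54°, 68°, 58°).

58 degrees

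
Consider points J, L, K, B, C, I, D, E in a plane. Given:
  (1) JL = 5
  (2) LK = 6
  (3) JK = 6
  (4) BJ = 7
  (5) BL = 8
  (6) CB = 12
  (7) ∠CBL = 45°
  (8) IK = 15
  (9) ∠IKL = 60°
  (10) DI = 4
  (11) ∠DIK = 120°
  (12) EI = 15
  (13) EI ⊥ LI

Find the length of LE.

Step 1: By the law of cosines on triangle LKI: LI² = 6² + 15² − 2·6·15·cos(60°) = 171, so LI = 3·√19.
Step 2: By the law of cosines on triangle LIE: LE² = (3·√19)² + 15² − 2·3·√19·15·cos(90°) = 396, so LE = 6·√11.

Therefore, the length of LE = 6·√11.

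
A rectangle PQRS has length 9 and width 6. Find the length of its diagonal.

d = sqrt(9^2 + 6^2) = sqrt(117) = 3*sqrt(13)

3*sqrt(13)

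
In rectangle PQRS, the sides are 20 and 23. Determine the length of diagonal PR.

d = sqrt(20^2 + 23^2) = sqrt(929)

sqrt(929)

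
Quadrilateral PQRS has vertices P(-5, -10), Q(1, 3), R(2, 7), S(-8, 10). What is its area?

The Shoelace formula works by pairing each vertex with the next (cycling back to the first).
For each pair, compute x_i*y_(i+1) - x_(i+1)*y_i:
  (-5*3 - 1*-10) = -5
  (1*7 - 2*3) = 1
  (2*10 - -8*7) = 76
  (-8*-10 - -5*10) = 130
Taking half the absolute value of the total: Area = (1/2)(202) = 101.

101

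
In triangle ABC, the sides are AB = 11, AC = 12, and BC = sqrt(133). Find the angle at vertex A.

By the inverse law of cosines: cos(A) = (AB² + AC² - BC²) / (2 × AB × AC)
cos(A) = (11² + 12² - (sqrt(133))²) / (2 × 11 × 12)
cos(A) = (121 + 144 - (133)) / 264
cos(A) = 1/2
A = arccos(1/2) = 60°

60°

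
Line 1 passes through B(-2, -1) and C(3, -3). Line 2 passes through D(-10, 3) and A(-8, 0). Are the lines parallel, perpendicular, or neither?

Slope of line 1: m1 = (-3 - -1)/(3 - -2) = -2/5 = -2/5
Slope of line 2: m2 = (0 - 3)/(-8 - -10) = -3/2 = -3/2
m1 != m2 (-2/5 != -3/2), so not parallel.
m1 * m2 = (-2/5) * (-3/2) = 3/5 != -1, so not perpendicular.
The lines are neither parallel nor perpendicular.

Neither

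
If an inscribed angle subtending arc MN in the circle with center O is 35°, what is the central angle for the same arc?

The inscribed angle theorem states that a central angle is always twice any inscribed angle that subtends the same arc.
Since the inscribed angle is 35°, the central angle = 2 × 35° = 70°.

70°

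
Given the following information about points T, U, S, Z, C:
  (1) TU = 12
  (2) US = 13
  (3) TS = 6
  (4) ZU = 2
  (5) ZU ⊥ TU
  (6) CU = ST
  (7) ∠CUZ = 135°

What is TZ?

Step 1: By the law of cosines on triangle TUZ: TZ² = 12² + 2² − 2·12·2·cos(90°) = 148, so TZ = 2·√37.

Therefore, the length of TZ = 2·√37.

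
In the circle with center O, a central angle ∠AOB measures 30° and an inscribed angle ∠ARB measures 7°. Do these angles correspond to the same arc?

By the inscribed angle theorem, the inscribed angle for a central angle of 30° should be 30° / 2 = 15°.
The given inscribed angle is 7°, which does not equal 15°.
Therefore, no, they do not correspond to the same arc.

No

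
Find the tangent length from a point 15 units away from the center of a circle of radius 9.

tangent = √(d² - r²) = √(15² - 9²) = √(225 - 81) = √144 = 12

12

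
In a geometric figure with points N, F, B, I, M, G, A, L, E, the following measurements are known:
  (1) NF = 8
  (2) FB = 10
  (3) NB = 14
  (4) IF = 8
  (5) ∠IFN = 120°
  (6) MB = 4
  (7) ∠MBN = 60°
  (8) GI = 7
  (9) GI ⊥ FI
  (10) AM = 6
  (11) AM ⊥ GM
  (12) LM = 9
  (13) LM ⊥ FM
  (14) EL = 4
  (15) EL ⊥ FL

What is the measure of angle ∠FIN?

Step 1: By the law of cosines on triangle IFN: IN² = 8² + 8² − 2·8·8·cos(120°) = 192, so IN = 8·√3.
Step 2: By the inverse law of cosines on triangle FIN: cos(∠FIN) = (8² + (8·√3)² − 8²) / (2·8·8·√3) = 192/221.7 = 0.866, so ∠FIN = 30°.

Therefore, the measure of angle ∠FIN = 30°.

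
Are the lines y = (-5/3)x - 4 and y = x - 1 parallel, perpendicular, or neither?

Slope of line 1: m1 = -5/3
Slope of line 2: m2 = 1
For parallel lines we need equal slopes: -5/3 != 1.
For perpendicular lines we need m1*m2 = -1: (-5/3)(1) = -5/3 != -1.
Since neither condition holds, the lines are neither parallel nor perpendicular.

Neither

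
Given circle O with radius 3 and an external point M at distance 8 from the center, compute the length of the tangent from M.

The tangent, radius, and line from the external point to the center form a right triangle.
The right angle is where the tangent meets the radius.
By the Pythagorean theorem: tangent² + 3² = 8²
tangent² = 64 - 9 = 55
tangent = sqrt(55)

sqrt(55)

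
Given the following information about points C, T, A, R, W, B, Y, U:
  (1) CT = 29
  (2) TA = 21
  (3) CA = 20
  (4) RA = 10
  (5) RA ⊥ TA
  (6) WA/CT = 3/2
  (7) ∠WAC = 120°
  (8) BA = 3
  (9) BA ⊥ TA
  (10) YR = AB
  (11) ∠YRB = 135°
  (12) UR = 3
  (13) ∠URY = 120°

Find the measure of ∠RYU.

From the given relations: YR = AB = 3.
Step 1: By the law of cosines on triangle YRU: YU² = 3² + 3² − 2·3·3·cos(120°) = 27, so YU = 3·√3.
Step 2: By the inverse law of cosines on triangle RYU: cos(∠RYU) = (3² + (3·√3)² − 3²) / (2·3·3·√3) = 27/31.18 = 0.866, so ∠RYU = 30°.

Therefore, the measure of angle ∠RYU = 30°.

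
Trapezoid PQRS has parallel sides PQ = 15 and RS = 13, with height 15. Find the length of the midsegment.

midsegment = (15 + 13) / 2 = 28 / 2 = 14

14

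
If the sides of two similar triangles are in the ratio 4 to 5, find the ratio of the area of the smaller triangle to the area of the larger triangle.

The ratio of areas of similar triangles equals the square of the side ratio.
Side ratio = 4:5
Area ratio = (4/5)^2 = 16/25 = 16:25

16:25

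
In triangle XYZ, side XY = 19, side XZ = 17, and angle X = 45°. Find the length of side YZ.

By the law of cosines: YZ^2 = XY^2 + XZ^2 - 2*XY*XZ*cos(X)
YZ^2 = 19^2 + 17^2 - 2*19*17*cos(45°)
YZ^2 = 361 + 289 - 646*(sqrt(2)/2)
YZ^2 = 650 - 323*sqrt(2)
YZ = sqrt(650 - 323*sqrt(2))

sqrt(650 - 323*sqrt(2))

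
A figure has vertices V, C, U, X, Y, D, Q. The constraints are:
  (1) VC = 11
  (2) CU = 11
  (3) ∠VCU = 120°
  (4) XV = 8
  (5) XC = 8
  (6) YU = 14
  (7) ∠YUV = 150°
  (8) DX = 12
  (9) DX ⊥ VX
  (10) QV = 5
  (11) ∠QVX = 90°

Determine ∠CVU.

Step 1: By the law of cosines on triangle VCU: VU² = 11² + 11² − 2·11·11·cos(120°) = 363, so VU = 11·√3.
Step 2: By the inverse law of cosines on triangle CVU: cos(∠CVU) = (11² + (11·√3)² − 11²) / (2·11·11·√3) = 363/419.16 = 0.866, so ∠CVU = 30°.

Therefore, the measure of angle ∠CVU = 30°.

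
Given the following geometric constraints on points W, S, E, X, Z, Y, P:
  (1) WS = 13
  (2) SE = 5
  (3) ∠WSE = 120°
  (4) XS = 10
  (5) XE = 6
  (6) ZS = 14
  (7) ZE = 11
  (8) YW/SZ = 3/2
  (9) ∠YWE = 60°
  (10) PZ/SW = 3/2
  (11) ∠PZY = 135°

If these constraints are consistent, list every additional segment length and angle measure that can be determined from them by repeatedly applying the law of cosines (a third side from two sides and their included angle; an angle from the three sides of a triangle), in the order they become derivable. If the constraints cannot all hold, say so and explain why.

The constraints are consistent. Derivable facts, in order:
After 1 step:
- WE ≈ 16.09
- ∠ESX = 27.13°
- ∠ESZ = 44.42°
- ∠EXS = 22.33°
- ∠EZS = 18.55°
- ∠SEX = 130.54°
- ∠SEZ = 117.04°
After 2 steps:
- EY ≈ 19.03
- ∠EWS = 15.61°
- ∠SEW = 44.39°
After 3 steps:
- ∠EYW = 47.1°
- ∠WEY = 72.9°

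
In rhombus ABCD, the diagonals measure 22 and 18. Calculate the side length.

The diagonals of a rhombus bisect each other at right angles.
Half-diagonals: 22/2 = 11 and 18/2 = 9
side = sqrt(11^2 + 9^2)
side = sqrt(121 + 81)
side = sqrt(202)

sqrt(202)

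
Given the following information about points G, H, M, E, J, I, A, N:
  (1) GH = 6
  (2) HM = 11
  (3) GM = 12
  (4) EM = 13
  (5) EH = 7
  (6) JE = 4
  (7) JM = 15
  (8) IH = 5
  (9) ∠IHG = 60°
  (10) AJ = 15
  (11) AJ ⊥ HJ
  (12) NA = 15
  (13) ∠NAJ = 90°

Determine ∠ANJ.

Step 1: By the law of cosines on triangle NAJ: NJ² = 15² + 15² − 2·15·15·cos(90°) = 450, so NJ = 15·√2.
Step 2: By the inverse law of cosines on triangle ANJ: cos(∠ANJ) = (15² + (15·√2)² − 15²) / (2·15·15·√2) = 450/636.4 = 0.7071, so ∠ANJ = 45°.

Therefore, the measure of angle ∠ANJ = 45°.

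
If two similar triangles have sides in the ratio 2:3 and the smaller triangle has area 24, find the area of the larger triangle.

Area ratio = (2/3)^2 = 4/9. Area of the larger triangle = 24 * 9/4 = 54.

54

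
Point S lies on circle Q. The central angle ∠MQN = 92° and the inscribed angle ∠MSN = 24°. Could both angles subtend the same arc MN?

By the inscribed angle theorem, the inscribed angle for a central angle of 92° should be 92° / 2 = 46°.
The given inscribed angle is 24°, which does not equal 46°.
Therefore, no, they do not correspond to the same arc.

No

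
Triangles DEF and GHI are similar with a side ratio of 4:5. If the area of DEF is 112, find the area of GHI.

Area ratio = (4/5)^2 = 16/25. Area of GHI = 112 * 25/16 = 175.

175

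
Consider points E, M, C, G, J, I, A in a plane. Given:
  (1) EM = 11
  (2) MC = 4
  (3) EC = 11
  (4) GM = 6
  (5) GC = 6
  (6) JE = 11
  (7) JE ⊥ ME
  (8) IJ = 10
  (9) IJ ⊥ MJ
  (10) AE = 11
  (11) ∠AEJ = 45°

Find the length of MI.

Step 1: By the law of cosines on triangle JEM: JM² = 11² + 11² − 2·11·11·cos(90°) = 242, so JM = 11·√2.
Step 2: By the law of cosines on triangle MJI: MI² = (11·√2)² + 10² − 2·11·√2·10·cos(90°) = 342, so MI = 3·√38.

Therefore, the length of MI = 3·√38.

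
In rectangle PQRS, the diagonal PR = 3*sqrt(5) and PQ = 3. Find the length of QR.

The diagonal of a rectangle forms a right triangle with the two sides.
Rearranging the Pythagorean theorem: missing side = sqrt(d^2 - known^2).
= sqrt(45 - 9) = sqrt(36) = 6.

6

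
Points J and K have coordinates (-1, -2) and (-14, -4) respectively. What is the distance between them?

The horizontal distance is |-14 - -1| = 13 and the vertical distance is |-4 - -2| = 2.
By the Pythagorean theorem, d = sqrt(13^2 + 2^2) = sqrt(173).

sqrt(173)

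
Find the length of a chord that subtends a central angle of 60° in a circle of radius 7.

Chord length = 2r sin(θ/2)
= 2 × 7 × sin(60°/2)
= 2 × 7 × sin(30°)
= 7

7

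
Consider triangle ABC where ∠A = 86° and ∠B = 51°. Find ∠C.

By the triangle angle sum property, the three interior angles of any triangle add up to 180°.
We know angle A = 86° and angle B = 51°, so their sum is 137°.
Therefore angle C = 180° - 137° = 43°.

43 degrees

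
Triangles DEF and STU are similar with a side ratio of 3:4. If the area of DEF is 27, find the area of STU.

Area ratio = (3/4)^2 = 9/16. Area of STU = 27 * 16/9 = 48.

48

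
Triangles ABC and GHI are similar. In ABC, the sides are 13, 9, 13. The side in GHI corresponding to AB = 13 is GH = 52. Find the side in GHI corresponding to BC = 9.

k = 52/13 = 4. HI = 4 * 9 = 36.

36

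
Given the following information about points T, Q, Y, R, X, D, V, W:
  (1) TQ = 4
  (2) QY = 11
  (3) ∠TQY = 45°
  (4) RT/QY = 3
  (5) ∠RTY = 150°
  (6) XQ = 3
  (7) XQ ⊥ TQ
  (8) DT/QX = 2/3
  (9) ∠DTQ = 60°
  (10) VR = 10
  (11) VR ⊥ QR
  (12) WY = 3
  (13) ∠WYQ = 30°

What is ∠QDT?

From the given relations: DT = 2/3·QX = 2/3·3 = 2.
Step 1: By the law of cosines on triangle DTQ: DQ² = 2² + 4² − 2·2·4·cos(60°) = 12, so DQ = 2·√3.
Step 2: By the inverse law of cosines on triangle QDT: cos(∠QDT) = ((2·√3)² + 2² − 4²) / (2·2·√3·2) = 0/13.86 = 0, so ∠QDT = 90°.

Therefore, the measure of angle ∠QDT = 90°.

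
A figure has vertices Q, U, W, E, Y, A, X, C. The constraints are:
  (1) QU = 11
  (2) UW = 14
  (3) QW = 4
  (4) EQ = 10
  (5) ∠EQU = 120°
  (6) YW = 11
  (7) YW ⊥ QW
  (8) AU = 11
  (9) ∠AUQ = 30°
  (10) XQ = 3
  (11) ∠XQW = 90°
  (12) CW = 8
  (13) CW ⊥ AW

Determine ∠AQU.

Step 1: By the law of cosines on triangle QUA: QA² = 11² + 11² − 2·11·11·cos(30°) = 32.42, so QA ≈ 5.69.
Step 2: By the inverse law of cosines on triangle AQU: cos(∠AQU) = (5.69² + 11² − 11²) / (2·5.69·11) = 32.42/125.27 = 0.2588, so ∠AQU = 75°.

Therefore, the measure of angle ∠AQU = 75°.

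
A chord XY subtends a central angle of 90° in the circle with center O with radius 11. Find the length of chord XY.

Drop a perpendicular from the center to the chord, bisecting both the chord and the central angle.
Each half-chord = r sin(θ/2) = 11 sin(45°).
The full chord = 2 × 11 × sin(45°) = 11*sqrt(2).

11*sqrt(2)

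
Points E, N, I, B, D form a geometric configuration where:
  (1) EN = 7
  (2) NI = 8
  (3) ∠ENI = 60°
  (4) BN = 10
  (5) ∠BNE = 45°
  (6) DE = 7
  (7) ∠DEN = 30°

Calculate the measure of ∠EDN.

Step 1: By the law of cosines on triangle DEN: DN² = 7² + 7² − 2·7·7·cos(30°) = 13.13, so DN ≈ 3.62.
Step 2: By the inverse law of cosines on triangle EDN: cos(∠EDN) = (7² + 3.62² − 7²) / (2·7·3.62) = 13.13/50.73 = 0.2588, so ∠EDN = 75°.

Therefore, the measure of angle ∠EDN = 75°.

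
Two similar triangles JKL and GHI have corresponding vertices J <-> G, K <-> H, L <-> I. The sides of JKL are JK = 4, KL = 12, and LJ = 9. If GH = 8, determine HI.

Similar triangles have proportional sides. Setting up the proportion:
GH / JK = HI / KL
8 / 4 = HI / 12
HI = 12 * 8 / 4 = 24.

24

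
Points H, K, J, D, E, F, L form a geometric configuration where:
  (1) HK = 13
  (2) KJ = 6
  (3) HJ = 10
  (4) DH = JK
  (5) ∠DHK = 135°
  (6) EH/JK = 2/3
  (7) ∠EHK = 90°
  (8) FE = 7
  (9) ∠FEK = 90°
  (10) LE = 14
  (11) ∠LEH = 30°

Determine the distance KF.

From the given relations: EH = 2/3·JK = 2/3·6 = 4.
Step 1: By the law of cosines on triangle EHK: EK² = 4² + 13² − 2·4·13·cos(90°) = 185, so EK = √185.
Step 2: By the law of cosines on triangle KEF: KF² = √185² + 7² − 2·√185·7·cos(90°) = 234, so KF = 3·√26.

Therefore, the length of KF = 3·√26.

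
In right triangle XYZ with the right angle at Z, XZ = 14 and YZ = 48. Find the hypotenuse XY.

By the Pythagorean theorem: XY^2 = XZ^2 + YZ^2
XY^2 = 14^2 + 48^2 = 196 + 2304 = 2500
XY = sqrt(2500) = 50

50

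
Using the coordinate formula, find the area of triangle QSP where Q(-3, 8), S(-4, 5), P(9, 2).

Shoelace: Area = (1/2)|-3(5-2) + -4(2-8) + 9(8-5)| = (1/2)(42) = 21

21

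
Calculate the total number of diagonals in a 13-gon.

Each of the 13 vertices connects to 10 non-adjacent vertices via diagonals.
Total connections = 13 × 10 = 130, but each diagonal is counted twice.
Number of diagonals = 130 / 2 = 65.

65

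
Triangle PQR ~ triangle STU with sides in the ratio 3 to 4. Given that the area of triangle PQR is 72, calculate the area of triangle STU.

The ratio of areas of similar triangles = (side ratio)^2.
Side ratio = 3:4, so area ratio = 9:16.
Area of STU / Area of PQR = 16/9
Area of STU = 72 * 16/9 = 128

128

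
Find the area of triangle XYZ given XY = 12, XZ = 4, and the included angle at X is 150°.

When two sides and the included angle are known, the area formula is (1/2)ab sin(C).
The height from one side to the opposite vertex is 4 sin(150°) = 2.
Area = (1/2) * 12 * 2 = 12.

12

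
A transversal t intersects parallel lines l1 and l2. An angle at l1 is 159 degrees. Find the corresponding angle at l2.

When a transversal crosses parallel lines, angles in the same position at each intersection are called corresponding angles.
These are always equal, so the answer is 159 degrees.

159 degrees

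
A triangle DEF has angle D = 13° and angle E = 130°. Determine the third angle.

angle F = 180 - 13 - 130 = 37 degrees.

37 degrees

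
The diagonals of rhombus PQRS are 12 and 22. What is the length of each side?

In a rhombus, the diagonals bisect each other perpendicularly, creating four congruent right triangles.
Each triangle has legs 6 (half of 12) and 11 (half of 22).
The hypotenuse of each right triangle is a side of the rhombus:
side = sqrt(6^2 + 11^2) = sqrt(157)

sqrt(157)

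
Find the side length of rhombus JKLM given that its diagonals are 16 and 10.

Half-diagonals are 8 and 5. side = sqrt(8^2 + 5^2) = sqrt(89)

sqrt(89)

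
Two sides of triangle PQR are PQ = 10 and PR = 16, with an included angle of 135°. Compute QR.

When two sides and the included angle are known, the law of cosines gives the third side.
c^2 = a^2 + b^2 - 2ab cos(C) generalizes the Pythagorean theorem to non-right triangles.
Here: QR^2 = 100 + 256 - 320*(-sqrt(2)/2) = 160*sqrt(2) + 356
QR = 2*sqrt(40*sqrt(2) + 89)

2*sqrt(40*sqrt(2) + 89)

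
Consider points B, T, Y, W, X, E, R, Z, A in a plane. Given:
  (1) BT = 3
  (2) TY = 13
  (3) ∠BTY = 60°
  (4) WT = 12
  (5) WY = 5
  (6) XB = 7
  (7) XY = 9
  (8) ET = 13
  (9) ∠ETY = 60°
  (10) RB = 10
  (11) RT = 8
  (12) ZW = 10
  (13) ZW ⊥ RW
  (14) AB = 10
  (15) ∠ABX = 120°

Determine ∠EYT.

Step 1: By the law of cosines on triangle YTE: YE² = 13² + 13² − 2·13·13·cos(60°) = 169, so YE = 13.
Step 2: By the inverse law of cosines on triangle EYT: cos(∠EYT) = (13² + 13² − 13²) / (2·13·13) = 169/338 = 0.5, so ∠EYT = 60°.

Therefore, the measure of angle ∠EYT = 60°.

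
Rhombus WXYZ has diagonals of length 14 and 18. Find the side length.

The diagonals of a rhombus bisect each other at right angles.
Half-diagonals: 14/2 = 7 and 18/2 = 9
side = sqrt(7^2 + 9^2)
side = sqrt(49 + 81)
side = sqrt(130)

sqrt(130)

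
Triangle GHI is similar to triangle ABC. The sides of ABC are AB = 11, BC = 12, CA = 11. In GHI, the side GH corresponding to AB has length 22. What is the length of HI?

Since the triangles are similar, the ratio of corresponding sides is constant.
Scale factor k = GH / AB = 22 / 11 = 2
HI = k * BC = 2 * 12 = 24

24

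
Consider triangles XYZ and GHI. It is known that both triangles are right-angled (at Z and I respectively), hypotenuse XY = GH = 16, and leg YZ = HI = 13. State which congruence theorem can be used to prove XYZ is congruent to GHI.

The given information matches HL: The hypotenuse and one leg of two right triangles are equal (Hypotenuse-Leg).

HL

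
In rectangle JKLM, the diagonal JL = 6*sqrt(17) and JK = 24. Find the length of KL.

Using the Pythagorean theorem: d^2 = a^2 + b^2
b^2 = d^2 - a^2
b^2 = 612 - 576
b^2 = 36
b = sqrt(36) = 6

6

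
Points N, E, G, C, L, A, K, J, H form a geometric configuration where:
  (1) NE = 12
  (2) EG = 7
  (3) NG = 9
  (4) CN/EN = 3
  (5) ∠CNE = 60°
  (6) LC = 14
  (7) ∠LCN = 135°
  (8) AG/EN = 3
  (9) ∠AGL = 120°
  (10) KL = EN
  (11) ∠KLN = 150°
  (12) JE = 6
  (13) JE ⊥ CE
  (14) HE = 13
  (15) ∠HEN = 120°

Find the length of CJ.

From the given relations: CN = 3·EN = 3·12 = 36.
Step 1: By the law of cosines on triangle ENC: EC² = 12² + 36² − 2·12·36·cos(60°) = 1008, so EC = 12·√7.
Step 2: By the law of cosines on triangle CEJ: CJ² = (12·√7)² + 6² − 2·12·√7·6·cos(90°) = 1044, so CJ = 6·√29.

Therefore, the length of CJ = 6·√29.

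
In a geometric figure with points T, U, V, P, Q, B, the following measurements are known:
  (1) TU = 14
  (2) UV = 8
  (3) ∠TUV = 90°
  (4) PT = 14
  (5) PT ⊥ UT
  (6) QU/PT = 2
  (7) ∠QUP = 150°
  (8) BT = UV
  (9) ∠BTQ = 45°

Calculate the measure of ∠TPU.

Step 1: By the law of cosines on triangle PTU: PU² = 14² + 14² − 2·14·14·cos(90°) = 392, so PU = 14·√2.
Step 2: By the inverse law of cosines on triangle TPU: cos(∠TPU) = (14² + (14·√2)² − 14²) / (2·14·14·√2) = 392/554.37 = 0.7071, so ∠TPU = 45°.

Therefore, the measure of angle ∠TPU = 45°.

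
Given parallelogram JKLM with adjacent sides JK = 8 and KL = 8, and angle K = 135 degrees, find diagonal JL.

Using the law of cosines:
d^2 = 8^2 + 8^2 - 2(8)(8)cos(135 degrees)
d^2 = 64 + 64 - 128*-sqrt(2)/2
d^2 = 64*sqrt(2) + 128
d = 8*sqrt(sqrt(2) + 2)

8*sqrt(sqrt(2) + 2)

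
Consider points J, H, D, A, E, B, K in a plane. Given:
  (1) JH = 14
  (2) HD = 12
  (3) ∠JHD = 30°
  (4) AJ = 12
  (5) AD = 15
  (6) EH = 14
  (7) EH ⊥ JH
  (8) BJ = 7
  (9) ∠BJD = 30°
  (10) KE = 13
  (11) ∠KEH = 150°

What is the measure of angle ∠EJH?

Step 1: By the law of cosines on triangle JHE: JE² = 14² + 14² − 2·14·14·cos(90°) = 392, so JE = 14·√2.
Step 2: By the inverse law of cosines on triangle EJH: cos(∠EJH) = ((14·√2)² + 14² − 14²) / (2·14·√2·14) = 392/554.37 = 0.7071, so ∠EJH = 45°.

Therefore, the measure of angle ∠EJH = 45°.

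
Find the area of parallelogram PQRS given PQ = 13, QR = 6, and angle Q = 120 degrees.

Area = a * b * sin(theta)
Area = 13 * 6 * sin(120 degrees)
Area = 78 * sqrt(3)/2
Area = 39*sqrt(3)

39*sqrt(3)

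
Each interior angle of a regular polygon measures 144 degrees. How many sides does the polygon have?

The exterior angle is the supplement of the interior angle: 180 - 144 = 36 degrees.
Since the exterior angles of any convex polygon sum to 360 degrees, the number of sides is 360 / 36 = 10.

10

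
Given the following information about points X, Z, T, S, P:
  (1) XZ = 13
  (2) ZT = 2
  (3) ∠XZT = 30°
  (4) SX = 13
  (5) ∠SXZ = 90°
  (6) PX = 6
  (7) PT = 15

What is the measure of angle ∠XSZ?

Step 1: By the law of cosines on triangle SXZ: SZ² = 13² + 13² − 2·13·13·cos(90°) = 338, so SZ = 13·√2.
Step 2: By the inverse law of cosines on triangle XSZ: cos(∠XSZ) = (13² + (13·√2)² − 13²) / (2·13·13·√2) = 338/478 = 0.7071, so ∠XSZ = 45°.

Therefore, the measure of angle ∠XSZ = 45°.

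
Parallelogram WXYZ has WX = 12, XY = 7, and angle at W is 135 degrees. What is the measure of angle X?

In a parallelogram, consecutive angles are supplementary (sum to 180°).
angle X = 180 - angle W
angle X = 180 - 135
angle X = 45 degrees

45 degrees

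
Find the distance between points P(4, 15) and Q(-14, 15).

d = sqrt((-18)^2 + (0)^2) = sqrt(324) = 18

18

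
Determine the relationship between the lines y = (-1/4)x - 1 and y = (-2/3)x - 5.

Slope of line 1: m1 = -1/4
Slope of line 2: m2 = -2/3
m1 != m2 and m1*m2 = 1/6 != -1. Neither.

Neither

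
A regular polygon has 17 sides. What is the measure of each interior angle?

Each interior angle of a regular n-gon is (n - 2) * 180 / n.
For n = 17: (17 - 2) * 180 / 17 = 2700/17 = 2700/17 degrees.

2700/17 degrees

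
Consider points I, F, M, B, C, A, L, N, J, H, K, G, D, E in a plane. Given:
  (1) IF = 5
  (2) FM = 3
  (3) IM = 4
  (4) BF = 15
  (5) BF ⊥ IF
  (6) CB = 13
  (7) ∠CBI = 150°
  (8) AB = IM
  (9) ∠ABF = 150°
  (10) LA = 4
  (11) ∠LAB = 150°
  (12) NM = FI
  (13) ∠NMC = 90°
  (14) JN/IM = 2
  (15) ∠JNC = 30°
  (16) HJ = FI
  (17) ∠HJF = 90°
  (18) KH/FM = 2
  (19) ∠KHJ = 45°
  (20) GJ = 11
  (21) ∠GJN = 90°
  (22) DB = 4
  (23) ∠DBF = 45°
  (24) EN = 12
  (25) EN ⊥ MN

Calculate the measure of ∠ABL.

From the given relations: AB = IM = 4.
Step 1: By the law of cosines on triangle BAL: BL² = 4² + 4² − 2·4·4·cos(150°) = 59.71, so BL ≈ 7.73.
Step 2: By the inverse law of cosines on triangle ABL: cos(∠ABL) = (4² + 7.73² − 4²) / (2·4·7.73) = 59.71/61.82 = 0.9659, so ∠ABL = 15°.

Therefore, the measure of angle ∠ABL = 15°.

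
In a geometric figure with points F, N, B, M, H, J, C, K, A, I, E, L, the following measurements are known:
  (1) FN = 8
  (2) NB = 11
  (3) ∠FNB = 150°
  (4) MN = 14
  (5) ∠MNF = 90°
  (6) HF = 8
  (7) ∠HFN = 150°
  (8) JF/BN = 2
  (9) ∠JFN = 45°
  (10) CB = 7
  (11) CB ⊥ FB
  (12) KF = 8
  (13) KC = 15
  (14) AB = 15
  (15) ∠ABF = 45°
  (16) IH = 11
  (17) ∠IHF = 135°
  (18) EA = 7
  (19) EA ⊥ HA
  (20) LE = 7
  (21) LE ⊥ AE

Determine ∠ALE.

Step 1: By the law of cosines on triangle LEA: LA² = 7² + 7² − 2·7·7·cos(90°) = 98, so LA = 7·√2.
Step 2: By the inverse law of cosines on triangle ALE: cos(∠ALE) = ((7·√2)² + 7² − 7²) / (2·7·√2·7) = 98/138.59 = 0.7071, so ∠ALE = 45°.

Therefore, the measure of angle ∠ALE = 45°.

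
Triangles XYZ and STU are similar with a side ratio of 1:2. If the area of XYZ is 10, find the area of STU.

Area ratio = (1/2)^2 = 1/4. Area of STU = 10 * 4/1 = 40.

40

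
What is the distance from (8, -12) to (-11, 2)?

d = sqrt((-11 - 8)^2 + (2 - -12)^2)
d = sqrt(-19^2 + 14^2)
d = sqrt(361 + 196)
d = sqrt(557)

sqrt(557)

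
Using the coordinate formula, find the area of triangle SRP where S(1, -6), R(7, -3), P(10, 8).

Using the Shoelace formula for a triangle:
Area = (1/2)|x0(y1 - y2) + x1(y2 - y0) + x2(y0 - y1)|
Area = (1/2)|1(-3 - 8) + 7(8 - -6) + 10(-6 - -3)|
Area = (1/2)|-11 + 98 + -30|
Area = (1/2)|57|
Area = (1/2)(57)
Area = 57/2

57/2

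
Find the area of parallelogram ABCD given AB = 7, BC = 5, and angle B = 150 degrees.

Area = 7 * 5 * sin(150°) = 35 * 1/2 = 35/2

35/2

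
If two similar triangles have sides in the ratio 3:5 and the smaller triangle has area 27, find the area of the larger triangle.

For similar figures, the area ratio equals the square of the side ratio.
Side ratio (the smaller triangle to the larger triangle) = 3:5, so area ratio = 3^2:5^2 = 9:25.
If the area of the smaller triangle is 27, then the area of the larger triangle = 27 * (25/9) = 75.

75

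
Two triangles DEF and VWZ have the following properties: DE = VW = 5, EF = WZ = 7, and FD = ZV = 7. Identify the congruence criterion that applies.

Consider the given information: DE = VW = 5, EF = WZ = 7, and FD = ZV = 7
This is not AAS or HL: AAS requires two angles and a non-included side. HL only applies to right triangles with matching hypotenuse and leg.
The correct criterion is SSS. All three pairs of corresponding sides are equal (Side-Side-Side).

SSS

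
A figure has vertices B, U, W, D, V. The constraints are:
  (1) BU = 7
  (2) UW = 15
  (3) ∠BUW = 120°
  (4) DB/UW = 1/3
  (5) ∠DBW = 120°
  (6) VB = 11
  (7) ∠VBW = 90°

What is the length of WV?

Step 1: By the law of cosines on triangle BUW: BW² = 7² + 15² − 2·7·15·cos(120°) = 379, so BW ≈ 19.47.
Step 2: By the law of cosines on triangle WBV: WV² = 19.47² + 11² − 2·19.47·11·cos(90°) = 500, so WV = 10·√5.

Therefore, the length of WV = 10·√5.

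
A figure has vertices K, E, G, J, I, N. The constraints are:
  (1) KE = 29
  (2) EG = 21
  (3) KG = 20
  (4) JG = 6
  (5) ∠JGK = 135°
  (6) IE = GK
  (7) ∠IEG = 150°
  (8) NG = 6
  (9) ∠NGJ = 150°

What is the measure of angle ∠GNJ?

Step 1: By the law of cosines on triangle NGJ: NJ² = 6² + 6² − 2·6·6·cos(150°) = 134.35, so NJ ≈ 11.59.
Step 2: By the inverse law of cosines on triangle GNJ: cos(∠GNJ) = (6² + 11.59² − 6²) / (2·6·11.59) = 134.35/139.09 = 0.9659, so ∠GNJ = 15°.

Therefore, the measure of angle ∠GNJ = 15°.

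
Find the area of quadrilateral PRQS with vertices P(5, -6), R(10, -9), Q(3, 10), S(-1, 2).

Using the Shoelace formula for a quadrilateral (vertices in order):
Area = (1/2)|sum of (x_i * y_(i+1) - x_(i+1) * y_i)|
Terms: (5*-9 - 10*-6) = 15, (10*10 - 3*-9) = 127, (3*2 - -1*10) = 16, (-1*-6 - 5*2) = -4
Sum = 154
Area = (1/2)(154) = 77

77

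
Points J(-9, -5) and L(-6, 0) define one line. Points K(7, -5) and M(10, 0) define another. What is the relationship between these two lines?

Slope of line 1: m1 = (0 - -5)/(-6 - -9) = 5/3 = 5/3
Slope of line 2: m2 = (0 - -5)/(10 - 7) = 5/3 = 5/3
Since m1 = m2 = 5/3, the lines are parallel.

Parallel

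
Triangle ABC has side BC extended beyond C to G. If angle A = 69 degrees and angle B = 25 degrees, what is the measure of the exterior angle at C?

By the exterior angle theorem, an exterior angle of a triangle equals the sum of the two remote interior angles.
Exterior angle = angle A + angle B
Exterior angle = 69 + 25 = 94 degrees

94 degrees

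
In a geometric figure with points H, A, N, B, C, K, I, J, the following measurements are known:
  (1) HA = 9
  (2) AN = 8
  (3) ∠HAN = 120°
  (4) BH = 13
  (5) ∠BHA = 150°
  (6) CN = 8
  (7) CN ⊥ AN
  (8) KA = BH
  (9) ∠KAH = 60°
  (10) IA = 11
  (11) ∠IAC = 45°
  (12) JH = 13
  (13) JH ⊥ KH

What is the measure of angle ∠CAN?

Step 1: By the law of cosines on triangle ANC: AC² = 8² + 8² − 2·8·8·cos(90°) = 128, so AC = 8·√2.
Step 2: By the inverse law of cosines on triangle CAN: cos(∠CAN) = ((8·√2)² + 8² − 8²) / (2·8·√2·8) = 128/181.02 = 0.7071, so ∠CAN = 45°.

Therefore, the measure of angle ∠CAN = 45°.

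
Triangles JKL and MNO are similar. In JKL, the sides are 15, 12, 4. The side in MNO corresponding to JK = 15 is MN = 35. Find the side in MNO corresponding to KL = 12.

k = 35/15 = 7/3. NO = 7/3 * 12 = 28.

28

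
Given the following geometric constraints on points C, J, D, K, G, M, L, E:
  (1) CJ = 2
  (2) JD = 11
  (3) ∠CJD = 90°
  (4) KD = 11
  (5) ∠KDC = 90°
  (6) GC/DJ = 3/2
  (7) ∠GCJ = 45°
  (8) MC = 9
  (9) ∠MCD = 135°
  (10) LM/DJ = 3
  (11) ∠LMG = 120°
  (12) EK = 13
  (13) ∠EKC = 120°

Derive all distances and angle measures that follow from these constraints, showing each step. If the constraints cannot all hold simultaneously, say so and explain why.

The constraints are consistent.

From the given relations:
  GC = 3/2·DJ = 3/2·11 ≈ 16.5
  LM = 3·DJ = 3·11 = 33

Step 1: From CJ = 2, JD = 11, and ∠CJD = 90°, by the law of cosines:
  CD² = CJ² + JD² - 2·CJ·JD·cos(90°) = 4 + 121 - 0 = 125
  CD = 5·√5

Step 2: From JC = 2, CG = 16.5, and ∠JCG = 45°, by the law of cosines:
  JG² = JC² + CG² - 2·JC·CG·cos(45°) = 4 + 272.2 - 46.67 = 229.6
  JG ≈ 15.15

Step 3: From CD = 5·√5, DK = 11, and ∠CDK = 90°, by the law of cosines:
  CK² = CD² + DK² - 2·CD·DK·cos(90°) = 125 + 121 - 0 = 246
  CK ≈ 15.68

Step 4: From DC = 5·√5, CM = 9, and ∠DCM = 135°, by the law of cosines:
  DM² = DC² + CM² - 2·DC·CM·cos(135°) = 125 + 81 + 142.3 = 348.3
  DM ≈ 18.66

Step 5: From CD = 5·√5, CJ = 2, DJ = 11, by the inverse law of cosines:
  cos(∠DCJ) = (CD² + CJ² - DJ²) / (2·CD·CJ)
  ∠DCJ = 79.7°

Step 6: From JC = 2, JG = 15.15, CG = 16.5, by the inverse law of cosines:
  cos(∠CJG) = (JC² + JG² - CG²) / (2·JC·JG)
  ∠CJG = 129.64°

Step 7: From DC = 5·√5, DJ = 11, CJ = 2, by the inverse law of cosines:
  cos(∠CDJ) = (DC² + DJ² - CJ²) / (2·DC·DJ)
  ∠CDJ = 10.3°

Step 8: From GC = 16.5, GJ = 15.15, CJ = 2, by the inverse law of cosines:
  cos(∠CGJ) = (GC² + GJ² - CJ²) / (2·GC·GJ)
  ∠CGJ = 5.36°

Step 9: From CK = 15.68, KE = 13, and ∠CKE = 120°, by the law of cosines:
  CE² = CK² + KE² - 2·CK·KE·cos(120°) = 246 + 169 + 203.9 = 618.9
  CE ≈ 24.88

Step 10: From CD = 5·√5, CK = 15.68, DK = 11, by the inverse law of cosines:
  cos(∠DCK) = (CD² + CK² - DK²) / (2·CD·CK)
  ∠DCK = 44.53°

Step 11: From DC = 5·√5, DM = 18.66, CM = 9, by the inverse law of cosines:
  cos(∠CDM) = (DC² + DM² - CM²) / (2·DC·DM)
  ∠CDM = 19.94°

Step 12: From KC = 15.68, KD = 11, CD = 5·√5, by the inverse law of cosines:
  cos(∠CKD) = (KC² + KD² - CD²) / (2·KC·KD)
  ∠CKD = 45.47°

Step 13: From MC = 9, MD = 18.66, CD = 5·√5, by the inverse law of cosines:
  cos(∠CMD) = (MC² + MD² - CD²) / (2·MC·MD)
  ∠CMD = 25.06°

Step 14: From CE = 24.88, CK = 15.68, EK = 13, by the inverse law of cosines:
  cos(∠ECK) = (CE² + CK² - EK²) / (2·CE·CK)
  ∠ECK = 26.91°

Step 15: From EC = 24.88, EK = 13, CK = 15.68, by the inverse law of cosines:
  cos(∠CEK) = (EC² + EK² - CK²) / (2·EC·EK)
  ∠CEK = 33.09°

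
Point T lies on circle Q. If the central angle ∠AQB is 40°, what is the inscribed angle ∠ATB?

By the inscribed angle theorem, the inscribed angle is half the central angle.
Inscribed angle = 40° / 2 = 20°

20°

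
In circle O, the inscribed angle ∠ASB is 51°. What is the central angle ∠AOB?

Central angle = 2 × 51° = 102° (inscribed angle theorem).

102°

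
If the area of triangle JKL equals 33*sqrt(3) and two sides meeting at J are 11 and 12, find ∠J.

sin(C) = 2 * 33*sqrt(3) / (11 * 12) = sqrt(3)/2, so C = arcsin(sqrt(3)/2) = 60°.
Since sin(180° - C) = sin(C), the obtuse angle 120° gives the same area, so C = 60° or C = 120°.

60° or 120°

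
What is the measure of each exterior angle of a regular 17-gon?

Each exterior angle of a regular n-gon is 360 / n.
For n = 17: 360 / 17 = 360/17 degrees.

360/17 degrees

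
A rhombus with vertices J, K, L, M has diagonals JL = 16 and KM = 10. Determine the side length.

The diagonals of a rhombus bisect each other at right angles.
Half-diagonals: 16/2 = 8 and 10/2 = 5
side = sqrt(8^2 + 5^2)
side = sqrt(64 + 25)
side = sqrt(89)

sqrt(89)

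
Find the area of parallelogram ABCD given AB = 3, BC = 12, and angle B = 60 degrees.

Area = 3 * 12 * sin(60°) = 36 * sqrt(3)/2 = 18*sqrt(3)

18*sqrt(3)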